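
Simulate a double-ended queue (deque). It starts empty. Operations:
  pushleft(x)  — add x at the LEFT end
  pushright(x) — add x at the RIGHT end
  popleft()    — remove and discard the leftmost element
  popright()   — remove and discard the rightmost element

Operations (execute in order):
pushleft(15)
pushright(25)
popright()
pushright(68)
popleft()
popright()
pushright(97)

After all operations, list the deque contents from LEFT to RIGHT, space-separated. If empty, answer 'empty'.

Answer: 97

Derivation:
pushleft(15): [15]
pushright(25): [15, 25]
popright(): [15]
pushright(68): [15, 68]
popleft(): [68]
popright(): []
pushright(97): [97]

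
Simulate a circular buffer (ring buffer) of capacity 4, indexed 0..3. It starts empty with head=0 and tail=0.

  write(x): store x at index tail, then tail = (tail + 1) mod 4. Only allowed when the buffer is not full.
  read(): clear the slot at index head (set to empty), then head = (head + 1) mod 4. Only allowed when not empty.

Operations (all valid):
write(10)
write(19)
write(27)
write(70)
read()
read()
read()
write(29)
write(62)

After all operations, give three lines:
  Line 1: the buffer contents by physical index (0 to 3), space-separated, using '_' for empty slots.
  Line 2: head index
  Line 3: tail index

write(10): buf=[10 _ _ _], head=0, tail=1, size=1
write(19): buf=[10 19 _ _], head=0, tail=2, size=2
write(27): buf=[10 19 27 _], head=0, tail=3, size=3
write(70): buf=[10 19 27 70], head=0, tail=0, size=4
read(): buf=[_ 19 27 70], head=1, tail=0, size=3
read(): buf=[_ _ 27 70], head=2, tail=0, size=2
read(): buf=[_ _ _ 70], head=3, tail=0, size=1
write(29): buf=[29 _ _ 70], head=3, tail=1, size=2
write(62): buf=[29 62 _ 70], head=3, tail=2, size=3

Answer: 29 62 _ 70
3
2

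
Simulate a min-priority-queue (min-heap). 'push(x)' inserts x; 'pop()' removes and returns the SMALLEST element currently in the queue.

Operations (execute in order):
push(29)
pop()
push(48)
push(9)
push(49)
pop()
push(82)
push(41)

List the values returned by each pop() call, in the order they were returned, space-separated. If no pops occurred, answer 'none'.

push(29): heap contents = [29]
pop() → 29: heap contents = []
push(48): heap contents = [48]
push(9): heap contents = [9, 48]
push(49): heap contents = [9, 48, 49]
pop() → 9: heap contents = [48, 49]
push(82): heap contents = [48, 49, 82]
push(41): heap contents = [41, 48, 49, 82]

Answer: 29 9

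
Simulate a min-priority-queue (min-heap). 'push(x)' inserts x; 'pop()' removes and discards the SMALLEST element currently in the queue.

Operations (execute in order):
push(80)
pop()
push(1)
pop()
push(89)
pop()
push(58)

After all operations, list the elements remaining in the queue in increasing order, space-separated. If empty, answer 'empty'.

push(80): heap contents = [80]
pop() → 80: heap contents = []
push(1): heap contents = [1]
pop() → 1: heap contents = []
push(89): heap contents = [89]
pop() → 89: heap contents = []
push(58): heap contents = [58]

Answer: 58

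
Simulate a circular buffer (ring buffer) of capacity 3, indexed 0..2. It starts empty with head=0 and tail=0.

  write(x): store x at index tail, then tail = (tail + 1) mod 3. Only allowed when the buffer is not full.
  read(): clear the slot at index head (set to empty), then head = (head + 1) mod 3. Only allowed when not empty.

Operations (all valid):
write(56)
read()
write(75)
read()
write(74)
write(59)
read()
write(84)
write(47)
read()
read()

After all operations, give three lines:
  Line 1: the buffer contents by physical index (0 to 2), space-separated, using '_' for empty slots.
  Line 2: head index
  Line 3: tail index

Answer: _ _ 47
2
0

Derivation:
write(56): buf=[56 _ _], head=0, tail=1, size=1
read(): buf=[_ _ _], head=1, tail=1, size=0
write(75): buf=[_ 75 _], head=1, tail=2, size=1
read(): buf=[_ _ _], head=2, tail=2, size=0
write(74): buf=[_ _ 74], head=2, tail=0, size=1
write(59): buf=[59 _ 74], head=2, tail=1, size=2
read(): buf=[59 _ _], head=0, tail=1, size=1
write(84): buf=[59 84 _], head=0, tail=2, size=2
write(47): buf=[59 84 47], head=0, tail=0, size=3
read(): buf=[_ 84 47], head=1, tail=0, size=2
read(): buf=[_ _ 47], head=2, tail=0, size=1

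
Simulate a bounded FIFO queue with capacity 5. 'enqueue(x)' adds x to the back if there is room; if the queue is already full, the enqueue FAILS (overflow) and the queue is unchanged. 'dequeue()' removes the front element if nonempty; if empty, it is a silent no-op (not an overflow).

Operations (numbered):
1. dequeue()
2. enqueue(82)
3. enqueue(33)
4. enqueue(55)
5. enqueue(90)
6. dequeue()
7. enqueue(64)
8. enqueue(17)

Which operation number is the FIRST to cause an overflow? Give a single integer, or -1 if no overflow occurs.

1. dequeue(): empty, no-op, size=0
2. enqueue(82): size=1
3. enqueue(33): size=2
4. enqueue(55): size=3
5. enqueue(90): size=4
6. dequeue(): size=3
7. enqueue(64): size=4
8. enqueue(17): size=5

Answer: -1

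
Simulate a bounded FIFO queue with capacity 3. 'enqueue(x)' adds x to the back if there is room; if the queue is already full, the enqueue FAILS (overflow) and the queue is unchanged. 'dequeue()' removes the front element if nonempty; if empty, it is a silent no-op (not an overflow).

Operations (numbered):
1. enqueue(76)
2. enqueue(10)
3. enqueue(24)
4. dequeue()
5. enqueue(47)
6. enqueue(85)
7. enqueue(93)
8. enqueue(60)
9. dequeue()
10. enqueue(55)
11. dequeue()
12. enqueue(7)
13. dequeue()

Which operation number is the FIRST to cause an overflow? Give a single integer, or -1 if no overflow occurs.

1. enqueue(76): size=1
2. enqueue(10): size=2
3. enqueue(24): size=3
4. dequeue(): size=2
5. enqueue(47): size=3
6. enqueue(85): size=3=cap → OVERFLOW (fail)
7. enqueue(93): size=3=cap → OVERFLOW (fail)
8. enqueue(60): size=3=cap → OVERFLOW (fail)
9. dequeue(): size=2
10. enqueue(55): size=3
11. dequeue(): size=2
12. enqueue(7): size=3
13. dequeue(): size=2

Answer: 6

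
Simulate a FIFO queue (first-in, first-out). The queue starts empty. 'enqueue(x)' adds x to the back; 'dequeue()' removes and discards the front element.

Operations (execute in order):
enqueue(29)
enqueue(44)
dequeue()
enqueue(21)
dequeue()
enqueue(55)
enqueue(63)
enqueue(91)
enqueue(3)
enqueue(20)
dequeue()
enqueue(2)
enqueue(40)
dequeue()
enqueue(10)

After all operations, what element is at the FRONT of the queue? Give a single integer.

enqueue(29): queue = [29]
enqueue(44): queue = [29, 44]
dequeue(): queue = [44]
enqueue(21): queue = [44, 21]
dequeue(): queue = [21]
enqueue(55): queue = [21, 55]
enqueue(63): queue = [21, 55, 63]
enqueue(91): queue = [21, 55, 63, 91]
enqueue(3): queue = [21, 55, 63, 91, 3]
enqueue(20): queue = [21, 55, 63, 91, 3, 20]
dequeue(): queue = [55, 63, 91, 3, 20]
enqueue(2): queue = [55, 63, 91, 3, 20, 2]
enqueue(40): queue = [55, 63, 91, 3, 20, 2, 40]
dequeue(): queue = [63, 91, 3, 20, 2, 40]
enqueue(10): queue = [63, 91, 3, 20, 2, 40, 10]

Answer: 63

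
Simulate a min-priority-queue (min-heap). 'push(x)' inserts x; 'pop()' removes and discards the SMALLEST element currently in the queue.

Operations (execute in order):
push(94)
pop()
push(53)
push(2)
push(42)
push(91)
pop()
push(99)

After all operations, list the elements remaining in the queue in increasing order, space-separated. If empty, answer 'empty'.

Answer: 42 53 91 99

Derivation:
push(94): heap contents = [94]
pop() → 94: heap contents = []
push(53): heap contents = [53]
push(2): heap contents = [2, 53]
push(42): heap contents = [2, 42, 53]
push(91): heap contents = [2, 42, 53, 91]
pop() → 2: heap contents = [42, 53, 91]
push(99): heap contents = [42, 53, 91, 99]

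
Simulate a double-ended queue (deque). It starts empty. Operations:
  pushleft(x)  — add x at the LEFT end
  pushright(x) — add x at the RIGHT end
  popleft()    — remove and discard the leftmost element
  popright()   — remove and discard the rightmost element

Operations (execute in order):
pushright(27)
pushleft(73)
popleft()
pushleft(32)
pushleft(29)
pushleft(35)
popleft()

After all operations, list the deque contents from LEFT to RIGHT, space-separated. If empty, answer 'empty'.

Answer: 29 32 27

Derivation:
pushright(27): [27]
pushleft(73): [73, 27]
popleft(): [27]
pushleft(32): [32, 27]
pushleft(29): [29, 32, 27]
pushleft(35): [35, 29, 32, 27]
popleft(): [29, 32, 27]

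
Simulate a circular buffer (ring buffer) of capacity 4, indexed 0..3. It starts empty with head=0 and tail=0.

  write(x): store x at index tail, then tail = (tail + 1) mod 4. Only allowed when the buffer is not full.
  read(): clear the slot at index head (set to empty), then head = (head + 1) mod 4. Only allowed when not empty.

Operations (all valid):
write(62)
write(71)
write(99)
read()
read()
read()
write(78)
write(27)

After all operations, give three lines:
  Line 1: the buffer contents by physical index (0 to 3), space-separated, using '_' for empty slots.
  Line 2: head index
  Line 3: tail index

Answer: 27 _ _ 78
3
1

Derivation:
write(62): buf=[62 _ _ _], head=0, tail=1, size=1
write(71): buf=[62 71 _ _], head=0, tail=2, size=2
write(99): buf=[62 71 99 _], head=0, tail=3, size=3
read(): buf=[_ 71 99 _], head=1, tail=3, size=2
read(): buf=[_ _ 99 _], head=2, tail=3, size=1
read(): buf=[_ _ _ _], head=3, tail=3, size=0
write(78): buf=[_ _ _ 78], head=3, tail=0, size=1
write(27): buf=[27 _ _ 78], head=3, tail=1, size=2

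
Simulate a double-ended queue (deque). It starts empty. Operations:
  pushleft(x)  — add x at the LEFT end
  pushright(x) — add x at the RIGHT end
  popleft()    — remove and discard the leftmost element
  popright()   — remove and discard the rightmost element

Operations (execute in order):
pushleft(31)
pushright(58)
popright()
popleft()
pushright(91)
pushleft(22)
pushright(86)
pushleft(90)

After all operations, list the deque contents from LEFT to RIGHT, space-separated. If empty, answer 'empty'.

pushleft(31): [31]
pushright(58): [31, 58]
popright(): [31]
popleft(): []
pushright(91): [91]
pushleft(22): [22, 91]
pushright(86): [22, 91, 86]
pushleft(90): [90, 22, 91, 86]

Answer: 90 22 91 86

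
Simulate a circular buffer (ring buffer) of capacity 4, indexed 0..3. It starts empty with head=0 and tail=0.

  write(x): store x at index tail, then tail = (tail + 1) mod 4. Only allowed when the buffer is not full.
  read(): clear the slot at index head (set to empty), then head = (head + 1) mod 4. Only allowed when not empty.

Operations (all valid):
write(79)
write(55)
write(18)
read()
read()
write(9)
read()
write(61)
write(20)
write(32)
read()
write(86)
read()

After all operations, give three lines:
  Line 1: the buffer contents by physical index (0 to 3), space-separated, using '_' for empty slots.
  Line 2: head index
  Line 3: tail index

Answer: _ 20 32 86
1
0

Derivation:
write(79): buf=[79 _ _ _], head=0, tail=1, size=1
write(55): buf=[79 55 _ _], head=0, tail=2, size=2
write(18): buf=[79 55 18 _], head=0, tail=3, size=3
read(): buf=[_ 55 18 _], head=1, tail=3, size=2
read(): buf=[_ _ 18 _], head=2, tail=3, size=1
write(9): buf=[_ _ 18 9], head=2, tail=0, size=2
read(): buf=[_ _ _ 9], head=3, tail=0, size=1
write(61): buf=[61 _ _ 9], head=3, tail=1, size=2
write(20): buf=[61 20 _ 9], head=3, tail=2, size=3
write(32): buf=[61 20 32 9], head=3, tail=3, size=4
read(): buf=[61 20 32 _], head=0, tail=3, size=3
write(86): buf=[61 20 32 86], head=0, tail=0, size=4
read(): buf=[_ 20 32 86], head=1, tail=0, size=3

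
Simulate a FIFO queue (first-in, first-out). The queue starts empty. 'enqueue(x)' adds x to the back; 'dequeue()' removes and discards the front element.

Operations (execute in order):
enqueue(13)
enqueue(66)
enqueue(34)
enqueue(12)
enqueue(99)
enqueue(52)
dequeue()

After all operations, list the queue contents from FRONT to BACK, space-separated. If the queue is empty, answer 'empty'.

enqueue(13): [13]
enqueue(66): [13, 66]
enqueue(34): [13, 66, 34]
enqueue(12): [13, 66, 34, 12]
enqueue(99): [13, 66, 34, 12, 99]
enqueue(52): [13, 66, 34, 12, 99, 52]
dequeue(): [66, 34, 12, 99, 52]

Answer: 66 34 12 99 52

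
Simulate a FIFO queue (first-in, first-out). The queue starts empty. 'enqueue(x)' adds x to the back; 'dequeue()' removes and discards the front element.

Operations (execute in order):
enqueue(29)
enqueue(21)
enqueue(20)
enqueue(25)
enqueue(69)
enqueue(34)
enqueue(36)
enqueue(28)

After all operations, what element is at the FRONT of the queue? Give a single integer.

enqueue(29): queue = [29]
enqueue(21): queue = [29, 21]
enqueue(20): queue = [29, 21, 20]
enqueue(25): queue = [29, 21, 20, 25]
enqueue(69): queue = [29, 21, 20, 25, 69]
enqueue(34): queue = [29, 21, 20, 25, 69, 34]
enqueue(36): queue = [29, 21, 20, 25, 69, 34, 36]
enqueue(28): queue = [29, 21, 20, 25, 69, 34, 36, 28]

Answer: 29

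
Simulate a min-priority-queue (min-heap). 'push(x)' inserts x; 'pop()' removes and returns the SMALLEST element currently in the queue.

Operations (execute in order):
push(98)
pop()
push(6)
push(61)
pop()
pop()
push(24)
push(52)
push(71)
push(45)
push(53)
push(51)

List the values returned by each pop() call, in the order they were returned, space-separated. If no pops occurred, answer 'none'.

Answer: 98 6 61

Derivation:
push(98): heap contents = [98]
pop() → 98: heap contents = []
push(6): heap contents = [6]
push(61): heap contents = [6, 61]
pop() → 6: heap contents = [61]
pop() → 61: heap contents = []
push(24): heap contents = [24]
push(52): heap contents = [24, 52]
push(71): heap contents = [24, 52, 71]
push(45): heap contents = [24, 45, 52, 71]
push(53): heap contents = [24, 45, 52, 53, 71]
push(51): heap contents = [24, 45, 51, 52, 53, 71]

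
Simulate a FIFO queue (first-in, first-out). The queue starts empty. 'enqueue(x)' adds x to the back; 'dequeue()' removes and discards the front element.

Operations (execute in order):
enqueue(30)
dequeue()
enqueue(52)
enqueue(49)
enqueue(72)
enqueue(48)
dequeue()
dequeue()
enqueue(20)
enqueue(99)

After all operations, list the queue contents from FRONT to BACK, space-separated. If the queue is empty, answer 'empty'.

Answer: 72 48 20 99

Derivation:
enqueue(30): [30]
dequeue(): []
enqueue(52): [52]
enqueue(49): [52, 49]
enqueue(72): [52, 49, 72]
enqueue(48): [52, 49, 72, 48]
dequeue(): [49, 72, 48]
dequeue(): [72, 48]
enqueue(20): [72, 48, 20]
enqueue(99): [72, 48, 20, 99]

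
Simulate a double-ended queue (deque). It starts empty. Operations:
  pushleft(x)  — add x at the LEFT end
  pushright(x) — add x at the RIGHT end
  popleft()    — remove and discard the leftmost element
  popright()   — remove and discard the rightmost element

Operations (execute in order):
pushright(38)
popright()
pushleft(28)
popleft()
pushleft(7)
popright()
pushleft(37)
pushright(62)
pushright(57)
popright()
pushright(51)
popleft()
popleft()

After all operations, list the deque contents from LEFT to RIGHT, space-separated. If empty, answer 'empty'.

Answer: 51

Derivation:
pushright(38): [38]
popright(): []
pushleft(28): [28]
popleft(): []
pushleft(7): [7]
popright(): []
pushleft(37): [37]
pushright(62): [37, 62]
pushright(57): [37, 62, 57]
popright(): [37, 62]
pushright(51): [37, 62, 51]
popleft(): [62, 51]
popleft(): [51]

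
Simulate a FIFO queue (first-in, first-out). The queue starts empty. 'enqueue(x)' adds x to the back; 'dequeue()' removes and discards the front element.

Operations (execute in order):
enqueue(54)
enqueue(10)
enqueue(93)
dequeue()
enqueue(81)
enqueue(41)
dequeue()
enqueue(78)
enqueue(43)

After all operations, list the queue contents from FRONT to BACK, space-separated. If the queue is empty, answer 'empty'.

enqueue(54): [54]
enqueue(10): [54, 10]
enqueue(93): [54, 10, 93]
dequeue(): [10, 93]
enqueue(81): [10, 93, 81]
enqueue(41): [10, 93, 81, 41]
dequeue(): [93, 81, 41]
enqueue(78): [93, 81, 41, 78]
enqueue(43): [93, 81, 41, 78, 43]

Answer: 93 81 41 78 43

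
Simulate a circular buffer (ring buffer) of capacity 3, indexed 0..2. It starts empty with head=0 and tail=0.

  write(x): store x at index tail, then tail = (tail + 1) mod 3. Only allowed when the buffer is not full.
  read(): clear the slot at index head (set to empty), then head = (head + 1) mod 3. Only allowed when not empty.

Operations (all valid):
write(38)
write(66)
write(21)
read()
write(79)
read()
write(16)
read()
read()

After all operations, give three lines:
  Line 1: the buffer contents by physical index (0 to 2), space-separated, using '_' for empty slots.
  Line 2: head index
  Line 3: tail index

write(38): buf=[38 _ _], head=0, tail=1, size=1
write(66): buf=[38 66 _], head=0, tail=2, size=2
write(21): buf=[38 66 21], head=0, tail=0, size=3
read(): buf=[_ 66 21], head=1, tail=0, size=2
write(79): buf=[79 66 21], head=1, tail=1, size=3
read(): buf=[79 _ 21], head=2, tail=1, size=2
write(16): buf=[79 16 21], head=2, tail=2, size=3
read(): buf=[79 16 _], head=0, tail=2, size=2
read(): buf=[_ 16 _], head=1, tail=2, size=1

Answer: _ 16 _
1
2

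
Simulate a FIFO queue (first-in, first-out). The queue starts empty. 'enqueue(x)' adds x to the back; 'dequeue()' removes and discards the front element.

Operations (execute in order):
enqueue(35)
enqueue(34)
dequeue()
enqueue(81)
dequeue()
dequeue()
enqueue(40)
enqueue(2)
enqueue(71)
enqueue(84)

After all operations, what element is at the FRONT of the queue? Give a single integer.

Answer: 40

Derivation:
enqueue(35): queue = [35]
enqueue(34): queue = [35, 34]
dequeue(): queue = [34]
enqueue(81): queue = [34, 81]
dequeue(): queue = [81]
dequeue(): queue = []
enqueue(40): queue = [40]
enqueue(2): queue = [40, 2]
enqueue(71): queue = [40, 2, 71]
enqueue(84): queue = [40, 2, 71, 84]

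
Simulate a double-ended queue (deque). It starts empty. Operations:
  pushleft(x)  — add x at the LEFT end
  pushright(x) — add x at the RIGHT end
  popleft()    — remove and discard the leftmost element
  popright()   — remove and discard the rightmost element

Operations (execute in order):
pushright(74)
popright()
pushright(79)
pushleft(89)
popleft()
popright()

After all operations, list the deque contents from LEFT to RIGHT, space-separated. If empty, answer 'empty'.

pushright(74): [74]
popright(): []
pushright(79): [79]
pushleft(89): [89, 79]
popleft(): [79]
popright(): []

Answer: empty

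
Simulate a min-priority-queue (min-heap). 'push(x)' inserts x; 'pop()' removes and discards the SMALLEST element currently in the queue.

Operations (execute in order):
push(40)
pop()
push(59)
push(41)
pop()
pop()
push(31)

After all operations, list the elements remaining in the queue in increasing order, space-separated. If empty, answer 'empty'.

push(40): heap contents = [40]
pop() → 40: heap contents = []
push(59): heap contents = [59]
push(41): heap contents = [41, 59]
pop() → 41: heap contents = [59]
pop() → 59: heap contents = []
push(31): heap contents = [31]

Answer: 31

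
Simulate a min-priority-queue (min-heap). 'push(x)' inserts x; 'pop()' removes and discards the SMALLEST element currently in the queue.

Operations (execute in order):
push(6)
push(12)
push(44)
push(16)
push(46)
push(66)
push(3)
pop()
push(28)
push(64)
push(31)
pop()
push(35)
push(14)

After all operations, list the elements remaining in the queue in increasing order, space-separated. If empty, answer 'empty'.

push(6): heap contents = [6]
push(12): heap contents = [6, 12]
push(44): heap contents = [6, 12, 44]
push(16): heap contents = [6, 12, 16, 44]
push(46): heap contents = [6, 12, 16, 44, 46]
push(66): heap contents = [6, 12, 16, 44, 46, 66]
push(3): heap contents = [3, 6, 12, 16, 44, 46, 66]
pop() → 3: heap contents = [6, 12, 16, 44, 46, 66]
push(28): heap contents = [6, 12, 16, 28, 44, 46, 66]
push(64): heap contents = [6, 12, 16, 28, 44, 46, 64, 66]
push(31): heap contents = [6, 12, 16, 28, 31, 44, 46, 64, 66]
pop() → 6: heap contents = [12, 16, 28, 31, 44, 46, 64, 66]
push(35): heap contents = [12, 16, 28, 31, 35, 44, 46, 64, 66]
push(14): heap contents = [12, 14, 16, 28, 31, 35, 44, 46, 64, 66]

Answer: 12 14 16 28 31 35 44 46 64 66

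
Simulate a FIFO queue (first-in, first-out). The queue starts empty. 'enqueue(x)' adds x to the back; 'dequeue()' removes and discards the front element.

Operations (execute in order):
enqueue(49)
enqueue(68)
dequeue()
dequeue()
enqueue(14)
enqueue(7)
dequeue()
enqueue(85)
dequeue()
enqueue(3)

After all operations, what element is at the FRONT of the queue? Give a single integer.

enqueue(49): queue = [49]
enqueue(68): queue = [49, 68]
dequeue(): queue = [68]
dequeue(): queue = []
enqueue(14): queue = [14]
enqueue(7): queue = [14, 7]
dequeue(): queue = [7]
enqueue(85): queue = [7, 85]
dequeue(): queue = [85]
enqueue(3): queue = [85, 3]

Answer: 85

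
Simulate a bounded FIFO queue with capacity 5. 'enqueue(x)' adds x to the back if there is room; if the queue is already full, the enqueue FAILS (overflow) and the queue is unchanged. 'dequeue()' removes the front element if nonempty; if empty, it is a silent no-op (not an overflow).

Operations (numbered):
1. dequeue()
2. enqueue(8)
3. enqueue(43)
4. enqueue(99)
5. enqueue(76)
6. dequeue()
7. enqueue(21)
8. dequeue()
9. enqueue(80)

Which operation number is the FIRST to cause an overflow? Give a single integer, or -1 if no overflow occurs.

1. dequeue(): empty, no-op, size=0
2. enqueue(8): size=1
3. enqueue(43): size=2
4. enqueue(99): size=3
5. enqueue(76): size=4
6. dequeue(): size=3
7. enqueue(21): size=4
8. dequeue(): size=3
9. enqueue(80): size=4

Answer: -1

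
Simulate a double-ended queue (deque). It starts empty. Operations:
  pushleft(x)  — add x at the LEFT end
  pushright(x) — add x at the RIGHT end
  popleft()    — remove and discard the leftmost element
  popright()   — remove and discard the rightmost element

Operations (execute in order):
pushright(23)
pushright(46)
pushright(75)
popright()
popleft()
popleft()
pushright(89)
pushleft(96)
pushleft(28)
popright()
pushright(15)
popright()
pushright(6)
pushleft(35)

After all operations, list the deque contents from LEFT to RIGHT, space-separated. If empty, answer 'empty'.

Answer: 35 28 96 6

Derivation:
pushright(23): [23]
pushright(46): [23, 46]
pushright(75): [23, 46, 75]
popright(): [23, 46]
popleft(): [46]
popleft(): []
pushright(89): [89]
pushleft(96): [96, 89]
pushleft(28): [28, 96, 89]
popright(): [28, 96]
pushright(15): [28, 96, 15]
popright(): [28, 96]
pushright(6): [28, 96, 6]
pushleft(35): [35, 28, 96, 6]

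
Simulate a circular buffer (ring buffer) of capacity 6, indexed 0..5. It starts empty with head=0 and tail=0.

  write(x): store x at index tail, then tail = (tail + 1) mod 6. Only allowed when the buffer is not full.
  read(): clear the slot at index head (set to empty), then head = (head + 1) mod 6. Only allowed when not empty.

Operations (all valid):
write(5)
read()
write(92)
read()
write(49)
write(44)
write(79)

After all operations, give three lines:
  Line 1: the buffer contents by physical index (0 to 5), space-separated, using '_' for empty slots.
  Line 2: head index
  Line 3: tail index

Answer: _ _ 49 44 79 _
2
5

Derivation:
write(5): buf=[5 _ _ _ _ _], head=0, tail=1, size=1
read(): buf=[_ _ _ _ _ _], head=1, tail=1, size=0
write(92): buf=[_ 92 _ _ _ _], head=1, tail=2, size=1
read(): buf=[_ _ _ _ _ _], head=2, tail=2, size=0
write(49): buf=[_ _ 49 _ _ _], head=2, tail=3, size=1
write(44): buf=[_ _ 49 44 _ _], head=2, tail=4, size=2
write(79): buf=[_ _ 49 44 79 _], head=2, tail=5, size=3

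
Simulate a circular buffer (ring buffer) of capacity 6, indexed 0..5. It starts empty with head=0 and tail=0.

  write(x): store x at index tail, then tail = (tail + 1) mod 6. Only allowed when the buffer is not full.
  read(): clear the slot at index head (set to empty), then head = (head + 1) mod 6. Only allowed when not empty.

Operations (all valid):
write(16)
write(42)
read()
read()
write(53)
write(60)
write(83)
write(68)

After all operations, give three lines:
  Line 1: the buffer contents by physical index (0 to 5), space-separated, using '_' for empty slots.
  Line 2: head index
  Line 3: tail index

write(16): buf=[16 _ _ _ _ _], head=0, tail=1, size=1
write(42): buf=[16 42 _ _ _ _], head=0, tail=2, size=2
read(): buf=[_ 42 _ _ _ _], head=1, tail=2, size=1
read(): buf=[_ _ _ _ _ _], head=2, tail=2, size=0
write(53): buf=[_ _ 53 _ _ _], head=2, tail=3, size=1
write(60): buf=[_ _ 53 60 _ _], head=2, tail=4, size=2
write(83): buf=[_ _ 53 60 83 _], head=2, tail=5, size=3
write(68): buf=[_ _ 53 60 83 68], head=2, tail=0, size=4

Answer: _ _ 53 60 83 68
2
0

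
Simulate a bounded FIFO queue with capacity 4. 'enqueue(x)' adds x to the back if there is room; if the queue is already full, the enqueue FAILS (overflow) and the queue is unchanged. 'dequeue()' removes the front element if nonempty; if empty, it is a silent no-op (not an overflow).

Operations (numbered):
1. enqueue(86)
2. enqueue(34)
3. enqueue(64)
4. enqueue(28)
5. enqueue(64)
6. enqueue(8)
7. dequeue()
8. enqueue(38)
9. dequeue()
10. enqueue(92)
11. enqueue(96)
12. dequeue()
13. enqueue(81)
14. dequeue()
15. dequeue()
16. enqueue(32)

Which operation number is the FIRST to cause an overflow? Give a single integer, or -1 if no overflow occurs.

Answer: 5

Derivation:
1. enqueue(86): size=1
2. enqueue(34): size=2
3. enqueue(64): size=3
4. enqueue(28): size=4
5. enqueue(64): size=4=cap → OVERFLOW (fail)
6. enqueue(8): size=4=cap → OVERFLOW (fail)
7. dequeue(): size=3
8. enqueue(38): size=4
9. dequeue(): size=3
10. enqueue(92): size=4
11. enqueue(96): size=4=cap → OVERFLOW (fail)
12. dequeue(): size=3
13. enqueue(81): size=4
14. dequeue(): size=3
15. dequeue(): size=2
16. enqueue(32): size=3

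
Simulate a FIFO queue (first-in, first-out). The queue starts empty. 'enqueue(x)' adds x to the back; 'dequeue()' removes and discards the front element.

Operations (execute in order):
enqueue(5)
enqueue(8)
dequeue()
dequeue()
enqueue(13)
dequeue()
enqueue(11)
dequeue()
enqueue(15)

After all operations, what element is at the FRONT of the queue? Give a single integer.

Answer: 15

Derivation:
enqueue(5): queue = [5]
enqueue(8): queue = [5, 8]
dequeue(): queue = [8]
dequeue(): queue = []
enqueue(13): queue = [13]
dequeue(): queue = []
enqueue(11): queue = [11]
dequeue(): queue = []
enqueue(15): queue = [15]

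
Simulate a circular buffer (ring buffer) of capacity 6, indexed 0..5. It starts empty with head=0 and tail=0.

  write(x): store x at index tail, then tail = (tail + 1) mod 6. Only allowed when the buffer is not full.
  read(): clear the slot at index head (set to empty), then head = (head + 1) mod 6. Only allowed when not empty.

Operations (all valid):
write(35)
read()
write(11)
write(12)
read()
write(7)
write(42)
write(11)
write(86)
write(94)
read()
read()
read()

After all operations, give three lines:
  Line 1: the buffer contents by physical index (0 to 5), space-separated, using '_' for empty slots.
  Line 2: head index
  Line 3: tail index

write(35): buf=[35 _ _ _ _ _], head=0, tail=1, size=1
read(): buf=[_ _ _ _ _ _], head=1, tail=1, size=0
write(11): buf=[_ 11 _ _ _ _], head=1, tail=2, size=1
write(12): buf=[_ 11 12 _ _ _], head=1, tail=3, size=2
read(): buf=[_ _ 12 _ _ _], head=2, tail=3, size=1
write(7): buf=[_ _ 12 7 _ _], head=2, tail=4, size=2
write(42): buf=[_ _ 12 7 42 _], head=2, tail=5, size=3
write(11): buf=[_ _ 12 7 42 11], head=2, tail=0, size=4
write(86): buf=[86 _ 12 7 42 11], head=2, tail=1, size=5
write(94): buf=[86 94 12 7 42 11], head=2, tail=2, size=6
read(): buf=[86 94 _ 7 42 11], head=3, tail=2, size=5
read(): buf=[86 94 _ _ 42 11], head=4, tail=2, size=4
read(): buf=[86 94 _ _ _ 11], head=5, tail=2, size=3

Answer: 86 94 _ _ _ 11
5
2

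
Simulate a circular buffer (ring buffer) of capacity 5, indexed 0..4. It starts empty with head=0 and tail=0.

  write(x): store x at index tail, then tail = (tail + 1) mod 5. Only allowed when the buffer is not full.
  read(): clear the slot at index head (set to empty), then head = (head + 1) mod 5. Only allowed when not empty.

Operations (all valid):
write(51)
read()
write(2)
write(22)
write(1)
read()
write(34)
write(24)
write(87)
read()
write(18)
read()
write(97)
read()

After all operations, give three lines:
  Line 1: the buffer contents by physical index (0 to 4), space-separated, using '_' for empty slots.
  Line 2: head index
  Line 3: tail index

Answer: 24 87 18 97 _
0
4

Derivation:
write(51): buf=[51 _ _ _ _], head=0, tail=1, size=1
read(): buf=[_ _ _ _ _], head=1, tail=1, size=0
write(2): buf=[_ 2 _ _ _], head=1, tail=2, size=1
write(22): buf=[_ 2 22 _ _], head=1, tail=3, size=2
write(1): buf=[_ 2 22 1 _], head=1, tail=4, size=3
read(): buf=[_ _ 22 1 _], head=2, tail=4, size=2
write(34): buf=[_ _ 22 1 34], head=2, tail=0, size=3
write(24): buf=[24 _ 22 1 34], head=2, tail=1, size=4
write(87): buf=[24 87 22 1 34], head=2, tail=2, size=5
read(): buf=[24 87 _ 1 34], head=3, tail=2, size=4
write(18): buf=[24 87 18 1 34], head=3, tail=3, size=5
read(): buf=[24 87 18 _ 34], head=4, tail=3, size=4
write(97): buf=[24 87 18 97 34], head=4, tail=4, size=5
read(): buf=[24 87 18 97 _], head=0, tail=4, size=4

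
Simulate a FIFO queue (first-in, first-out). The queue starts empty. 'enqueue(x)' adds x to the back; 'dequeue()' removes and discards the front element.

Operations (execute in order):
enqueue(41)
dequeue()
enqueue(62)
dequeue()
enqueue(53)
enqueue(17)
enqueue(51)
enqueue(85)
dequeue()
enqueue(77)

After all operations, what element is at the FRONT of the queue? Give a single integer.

Answer: 17

Derivation:
enqueue(41): queue = [41]
dequeue(): queue = []
enqueue(62): queue = [62]
dequeue(): queue = []
enqueue(53): queue = [53]
enqueue(17): queue = [53, 17]
enqueue(51): queue = [53, 17, 51]
enqueue(85): queue = [53, 17, 51, 85]
dequeue(): queue = [17, 51, 85]
enqueue(77): queue = [17, 51, 85, 77]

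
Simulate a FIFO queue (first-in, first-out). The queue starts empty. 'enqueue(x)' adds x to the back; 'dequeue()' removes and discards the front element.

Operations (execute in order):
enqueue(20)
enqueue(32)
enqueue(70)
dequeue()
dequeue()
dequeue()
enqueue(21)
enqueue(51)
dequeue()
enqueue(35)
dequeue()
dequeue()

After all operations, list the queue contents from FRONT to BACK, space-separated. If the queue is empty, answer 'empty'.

enqueue(20): [20]
enqueue(32): [20, 32]
enqueue(70): [20, 32, 70]
dequeue(): [32, 70]
dequeue(): [70]
dequeue(): []
enqueue(21): [21]
enqueue(51): [21, 51]
dequeue(): [51]
enqueue(35): [51, 35]
dequeue(): [35]
dequeue(): []

Answer: empty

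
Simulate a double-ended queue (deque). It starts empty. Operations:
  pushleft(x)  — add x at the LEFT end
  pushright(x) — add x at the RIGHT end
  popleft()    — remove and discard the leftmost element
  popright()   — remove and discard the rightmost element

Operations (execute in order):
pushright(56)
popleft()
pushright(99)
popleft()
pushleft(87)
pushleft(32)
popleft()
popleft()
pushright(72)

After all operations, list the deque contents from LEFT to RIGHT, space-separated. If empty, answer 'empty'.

Answer: 72

Derivation:
pushright(56): [56]
popleft(): []
pushright(99): [99]
popleft(): []
pushleft(87): [87]
pushleft(32): [32, 87]
popleft(): [87]
popleft(): []
pushright(72): [72]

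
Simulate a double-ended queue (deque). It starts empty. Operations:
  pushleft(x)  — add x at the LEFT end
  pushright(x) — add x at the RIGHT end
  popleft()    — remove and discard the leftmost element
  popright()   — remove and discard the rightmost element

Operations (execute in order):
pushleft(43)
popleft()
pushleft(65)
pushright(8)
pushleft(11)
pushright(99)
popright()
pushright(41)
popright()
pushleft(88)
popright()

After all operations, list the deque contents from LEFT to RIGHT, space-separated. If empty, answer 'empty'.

Answer: 88 11 65

Derivation:
pushleft(43): [43]
popleft(): []
pushleft(65): [65]
pushright(8): [65, 8]
pushleft(11): [11, 65, 8]
pushright(99): [11, 65, 8, 99]
popright(): [11, 65, 8]
pushright(41): [11, 65, 8, 41]
popright(): [11, 65, 8]
pushleft(88): [88, 11, 65, 8]
popright(): [88, 11, 65]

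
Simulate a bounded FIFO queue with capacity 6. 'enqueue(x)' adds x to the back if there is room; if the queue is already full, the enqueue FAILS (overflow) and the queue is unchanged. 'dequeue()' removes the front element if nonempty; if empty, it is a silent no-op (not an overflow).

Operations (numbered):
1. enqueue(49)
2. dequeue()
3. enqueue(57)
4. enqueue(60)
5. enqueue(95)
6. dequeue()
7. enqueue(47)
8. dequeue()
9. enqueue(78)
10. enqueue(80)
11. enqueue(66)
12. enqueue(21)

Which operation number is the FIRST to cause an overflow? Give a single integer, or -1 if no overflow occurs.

Answer: -1

Derivation:
1. enqueue(49): size=1
2. dequeue(): size=0
3. enqueue(57): size=1
4. enqueue(60): size=2
5. enqueue(95): size=3
6. dequeue(): size=2
7. enqueue(47): size=3
8. dequeue(): size=2
9. enqueue(78): size=3
10. enqueue(80): size=4
11. enqueue(66): size=5
12. enqueue(21): size=6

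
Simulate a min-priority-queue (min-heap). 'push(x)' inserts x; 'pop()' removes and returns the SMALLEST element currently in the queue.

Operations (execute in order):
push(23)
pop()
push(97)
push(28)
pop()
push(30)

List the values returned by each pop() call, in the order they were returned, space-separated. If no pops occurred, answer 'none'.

Answer: 23 28

Derivation:
push(23): heap contents = [23]
pop() → 23: heap contents = []
push(97): heap contents = [97]
push(28): heap contents = [28, 97]
pop() → 28: heap contents = [97]
push(30): heap contents = [30, 97]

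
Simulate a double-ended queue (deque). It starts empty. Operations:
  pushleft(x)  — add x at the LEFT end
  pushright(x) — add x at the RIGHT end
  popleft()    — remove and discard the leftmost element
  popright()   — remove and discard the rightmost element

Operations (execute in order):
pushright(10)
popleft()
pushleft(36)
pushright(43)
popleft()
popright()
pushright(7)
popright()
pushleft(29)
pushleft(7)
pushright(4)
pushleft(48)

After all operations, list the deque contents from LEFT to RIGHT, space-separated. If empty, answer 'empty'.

Answer: 48 7 29 4

Derivation:
pushright(10): [10]
popleft(): []
pushleft(36): [36]
pushright(43): [36, 43]
popleft(): [43]
popright(): []
pushright(7): [7]
popright(): []
pushleft(29): [29]
pushleft(7): [7, 29]
pushright(4): [7, 29, 4]
pushleft(48): [48, 7, 29, 4]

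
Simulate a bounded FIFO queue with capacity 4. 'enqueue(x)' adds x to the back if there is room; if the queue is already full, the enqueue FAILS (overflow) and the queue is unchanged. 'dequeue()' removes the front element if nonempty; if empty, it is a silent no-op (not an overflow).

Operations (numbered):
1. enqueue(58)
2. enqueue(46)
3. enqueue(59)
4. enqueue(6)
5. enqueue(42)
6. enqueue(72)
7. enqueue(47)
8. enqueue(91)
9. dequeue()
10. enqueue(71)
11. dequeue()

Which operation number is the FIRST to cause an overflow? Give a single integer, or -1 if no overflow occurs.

1. enqueue(58): size=1
2. enqueue(46): size=2
3. enqueue(59): size=3
4. enqueue(6): size=4
5. enqueue(42): size=4=cap → OVERFLOW (fail)
6. enqueue(72): size=4=cap → OVERFLOW (fail)
7. enqueue(47): size=4=cap → OVERFLOW (fail)
8. enqueue(91): size=4=cap → OVERFLOW (fail)
9. dequeue(): size=3
10. enqueue(71): size=4
11. dequeue(): size=3

Answer: 5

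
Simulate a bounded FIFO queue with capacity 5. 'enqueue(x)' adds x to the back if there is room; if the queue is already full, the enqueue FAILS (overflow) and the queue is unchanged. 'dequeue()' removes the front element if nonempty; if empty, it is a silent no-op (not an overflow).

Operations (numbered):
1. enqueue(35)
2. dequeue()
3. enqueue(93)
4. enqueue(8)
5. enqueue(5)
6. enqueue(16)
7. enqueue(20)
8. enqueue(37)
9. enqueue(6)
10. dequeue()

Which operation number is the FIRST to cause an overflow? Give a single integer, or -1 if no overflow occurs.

1. enqueue(35): size=1
2. dequeue(): size=0
3. enqueue(93): size=1
4. enqueue(8): size=2
5. enqueue(5): size=3
6. enqueue(16): size=4
7. enqueue(20): size=5
8. enqueue(37): size=5=cap → OVERFLOW (fail)
9. enqueue(6): size=5=cap → OVERFLOW (fail)
10. dequeue(): size=4

Answer: 8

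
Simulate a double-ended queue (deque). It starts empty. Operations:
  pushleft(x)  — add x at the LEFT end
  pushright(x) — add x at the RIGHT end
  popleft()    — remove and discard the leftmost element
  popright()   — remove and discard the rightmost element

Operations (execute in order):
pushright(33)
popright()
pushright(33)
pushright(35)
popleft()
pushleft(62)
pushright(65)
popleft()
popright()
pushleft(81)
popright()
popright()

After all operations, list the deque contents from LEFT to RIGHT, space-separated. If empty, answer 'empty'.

pushright(33): [33]
popright(): []
pushright(33): [33]
pushright(35): [33, 35]
popleft(): [35]
pushleft(62): [62, 35]
pushright(65): [62, 35, 65]
popleft(): [35, 65]
popright(): [35]
pushleft(81): [81, 35]
popright(): [81]
popright(): []

Answer: empty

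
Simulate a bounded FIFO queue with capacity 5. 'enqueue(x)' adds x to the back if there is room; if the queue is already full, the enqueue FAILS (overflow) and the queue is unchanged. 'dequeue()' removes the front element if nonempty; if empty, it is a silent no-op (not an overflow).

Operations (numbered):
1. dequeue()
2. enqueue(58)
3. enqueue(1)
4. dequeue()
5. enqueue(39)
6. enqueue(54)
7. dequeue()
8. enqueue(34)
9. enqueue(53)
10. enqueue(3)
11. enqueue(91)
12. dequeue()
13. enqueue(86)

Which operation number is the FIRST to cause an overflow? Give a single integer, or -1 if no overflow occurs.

Answer: 11

Derivation:
1. dequeue(): empty, no-op, size=0
2. enqueue(58): size=1
3. enqueue(1): size=2
4. dequeue(): size=1
5. enqueue(39): size=2
6. enqueue(54): size=3
7. dequeue(): size=2
8. enqueue(34): size=3
9. enqueue(53): size=4
10. enqueue(3): size=5
11. enqueue(91): size=5=cap → OVERFLOW (fail)
12. dequeue(): size=4
13. enqueue(86): size=5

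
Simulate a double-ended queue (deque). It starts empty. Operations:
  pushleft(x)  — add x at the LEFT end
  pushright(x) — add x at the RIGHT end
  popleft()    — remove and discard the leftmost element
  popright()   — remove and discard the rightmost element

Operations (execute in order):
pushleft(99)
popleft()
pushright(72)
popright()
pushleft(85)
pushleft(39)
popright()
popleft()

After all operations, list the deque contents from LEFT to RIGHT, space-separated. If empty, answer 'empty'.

pushleft(99): [99]
popleft(): []
pushright(72): [72]
popright(): []
pushleft(85): [85]
pushleft(39): [39, 85]
popright(): [39]
popleft(): []

Answer: empty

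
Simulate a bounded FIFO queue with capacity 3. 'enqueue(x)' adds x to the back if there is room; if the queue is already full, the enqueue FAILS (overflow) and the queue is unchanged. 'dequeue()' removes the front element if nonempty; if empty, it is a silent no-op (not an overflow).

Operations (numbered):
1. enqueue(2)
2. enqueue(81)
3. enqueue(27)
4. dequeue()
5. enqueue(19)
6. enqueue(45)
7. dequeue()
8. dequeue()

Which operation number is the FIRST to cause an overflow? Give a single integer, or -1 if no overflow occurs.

Answer: 6

Derivation:
1. enqueue(2): size=1
2. enqueue(81): size=2
3. enqueue(27): size=3
4. dequeue(): size=2
5. enqueue(19): size=3
6. enqueue(45): size=3=cap → OVERFLOW (fail)
7. dequeue(): size=2
8. dequeue(): size=1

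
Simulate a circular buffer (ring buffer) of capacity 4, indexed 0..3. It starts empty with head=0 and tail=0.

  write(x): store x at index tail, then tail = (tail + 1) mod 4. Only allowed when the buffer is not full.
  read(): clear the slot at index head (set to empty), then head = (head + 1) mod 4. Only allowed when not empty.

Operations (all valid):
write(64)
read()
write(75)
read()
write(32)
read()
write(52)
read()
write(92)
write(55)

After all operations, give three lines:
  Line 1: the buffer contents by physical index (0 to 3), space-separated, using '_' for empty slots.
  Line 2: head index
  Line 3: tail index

write(64): buf=[64 _ _ _], head=0, tail=1, size=1
read(): buf=[_ _ _ _], head=1, tail=1, size=0
write(75): buf=[_ 75 _ _], head=1, tail=2, size=1
read(): buf=[_ _ _ _], head=2, tail=2, size=0
write(32): buf=[_ _ 32 _], head=2, tail=3, size=1
read(): buf=[_ _ _ _], head=3, tail=3, size=0
write(52): buf=[_ _ _ 52], head=3, tail=0, size=1
read(): buf=[_ _ _ _], head=0, tail=0, size=0
write(92): buf=[92 _ _ _], head=0, tail=1, size=1
write(55): buf=[92 55 _ _], head=0, tail=2, size=2

Answer: 92 55 _ _
0
2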